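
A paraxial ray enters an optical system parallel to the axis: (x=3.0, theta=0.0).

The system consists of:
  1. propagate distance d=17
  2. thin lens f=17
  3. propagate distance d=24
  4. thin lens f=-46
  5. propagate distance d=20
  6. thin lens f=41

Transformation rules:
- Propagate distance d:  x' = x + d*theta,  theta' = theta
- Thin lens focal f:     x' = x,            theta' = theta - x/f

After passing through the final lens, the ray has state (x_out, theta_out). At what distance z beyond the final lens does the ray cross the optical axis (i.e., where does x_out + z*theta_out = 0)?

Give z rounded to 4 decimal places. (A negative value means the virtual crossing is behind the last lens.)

Initial: x=3.0000 theta=0.0000
After 1 (propagate distance d=17): x=3.0000 theta=0.0000
After 2 (thin lens f=17): x=3.0000 theta=-3/17 (≈-0.1765)
After 3 (propagate distance d=24): x=-21/17 (≈-1.2353) theta=-3/17 (≈-0.1765)
After 4 (thin lens f=-46): x=-21/17 (≈-1.2353) theta=-159/782 (≈-0.2033)
After 5 (propagate distance d=20): x=-2073/391 (≈-5.3018) theta=-159/782 (≈-0.2033)
After 6 (thin lens f=41): x=-2073/391 (≈-5.3018) theta=-2373/32062 (≈-0.0740)
z_focus = -x_out/theta_out = -(-2073/391)/(-2373/32062) = -56662/791 ≈ -71.6334
Rounded to 4 decimal places: z = -71.6334

Answer: -71.6334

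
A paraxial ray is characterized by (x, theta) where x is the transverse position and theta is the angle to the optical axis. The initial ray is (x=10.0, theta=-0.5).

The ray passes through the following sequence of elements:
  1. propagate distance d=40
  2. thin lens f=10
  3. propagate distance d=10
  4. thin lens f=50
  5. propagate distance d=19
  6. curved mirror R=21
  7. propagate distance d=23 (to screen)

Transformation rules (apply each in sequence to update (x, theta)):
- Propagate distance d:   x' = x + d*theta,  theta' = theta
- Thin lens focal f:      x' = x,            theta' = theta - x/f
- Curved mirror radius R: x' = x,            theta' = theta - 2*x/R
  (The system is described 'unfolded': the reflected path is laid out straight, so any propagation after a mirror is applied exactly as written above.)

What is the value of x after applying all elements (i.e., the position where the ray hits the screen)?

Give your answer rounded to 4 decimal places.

Initial: x=10.0000 theta=-0.5000
After 1 (propagate distance d=40): x=-10.0000 theta=-0.5000
After 2 (thin lens f=10): x=-10.0000 theta=0.5000
After 3 (propagate distance d=10): x=-5.0000 theta=0.5000
After 4 (thin lens f=50): x=-5.0000 theta=0.6000
After 5 (propagate distance d=19): x=6.4000 theta=0.6000
After 6 (curved mirror R=21): x=6.4000 theta=-1/105 (≈-0.0095)
After 7 (propagate distance d=23 (to screen)): x=649/105 (≈6.1810) theta=-1/105 (≈-0.0095)
Rounded to 4 decimal places: x = 6.1810

Answer: 6.1810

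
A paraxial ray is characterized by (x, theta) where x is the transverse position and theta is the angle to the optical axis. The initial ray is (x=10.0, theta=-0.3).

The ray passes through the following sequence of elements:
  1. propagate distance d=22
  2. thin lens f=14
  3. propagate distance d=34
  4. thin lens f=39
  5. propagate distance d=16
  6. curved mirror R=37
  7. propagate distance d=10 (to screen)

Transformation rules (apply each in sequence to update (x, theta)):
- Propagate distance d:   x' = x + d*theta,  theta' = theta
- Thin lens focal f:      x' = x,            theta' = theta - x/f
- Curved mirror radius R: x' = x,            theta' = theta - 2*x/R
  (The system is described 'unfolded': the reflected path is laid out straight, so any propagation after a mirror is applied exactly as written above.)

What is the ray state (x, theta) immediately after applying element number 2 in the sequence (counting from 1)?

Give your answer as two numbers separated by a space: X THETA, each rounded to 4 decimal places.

Answer: 3.4000 -0.5429

Derivation:
Initial: x=10.0000 theta=-0.3000
After 1 (propagate distance d=22): x=3.4000 theta=-0.3000
After 2 (thin lens f=14): x=3.4000 theta=-19/35 (≈-0.5429)
Rounded to 4 decimal places: x = 3.4000, theta = -0.5429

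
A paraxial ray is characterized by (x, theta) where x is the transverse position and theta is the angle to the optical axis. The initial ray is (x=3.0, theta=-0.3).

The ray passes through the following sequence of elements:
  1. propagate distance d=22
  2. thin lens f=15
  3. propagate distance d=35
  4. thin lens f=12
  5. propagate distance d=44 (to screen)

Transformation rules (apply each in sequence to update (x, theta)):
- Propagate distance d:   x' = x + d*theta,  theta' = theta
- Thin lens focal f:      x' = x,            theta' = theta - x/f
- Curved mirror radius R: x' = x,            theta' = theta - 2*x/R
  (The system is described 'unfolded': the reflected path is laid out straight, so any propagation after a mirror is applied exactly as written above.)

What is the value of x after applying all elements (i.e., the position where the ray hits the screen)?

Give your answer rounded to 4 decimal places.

Answer: 12.5600

Derivation:
Initial: x=3.0000 theta=-0.3000
After 1 (propagate distance d=22): x=-3.6000 theta=-0.3000
After 2 (thin lens f=15): x=-3.6000 theta=-0.0600
After 3 (propagate distance d=35): x=-5.7000 theta=-0.0600
After 4 (thin lens f=12): x=-5.7000 theta=0.4150
After 5 (propagate distance d=44 (to screen)): x=12.5600 theta=0.4150
Rounded to 4 decimal places: x = 12.5600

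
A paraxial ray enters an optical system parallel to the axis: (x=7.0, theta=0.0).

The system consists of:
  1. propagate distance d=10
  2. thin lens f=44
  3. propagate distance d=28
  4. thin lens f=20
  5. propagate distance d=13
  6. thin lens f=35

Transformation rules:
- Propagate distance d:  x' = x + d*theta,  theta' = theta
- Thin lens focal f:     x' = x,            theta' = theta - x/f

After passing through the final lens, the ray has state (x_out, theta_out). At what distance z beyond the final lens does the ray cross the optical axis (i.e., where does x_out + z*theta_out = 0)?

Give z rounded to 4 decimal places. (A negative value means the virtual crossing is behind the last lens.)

Answer: -4.6583

Derivation:
Initial: x=7.0000 theta=0.0000
After 1 (propagate distance d=10): x=7.0000 theta=0.0000
After 2 (thin lens f=44): x=7.0000 theta=-7/44 (≈-0.1591)
After 3 (propagate distance d=28): x=28/11 (≈2.5455) theta=-7/44 (≈-0.1591)
After 4 (thin lens f=20): x=28/11 (≈2.5455) theta=-63/220 (≈-0.2864)
After 5 (propagate distance d=13): x=-259/220 (≈-1.1773) theta=-63/220 (≈-0.2864)
After 6 (thin lens f=35): x=-259/220 (≈-1.1773) theta=-139/550 (≈-0.2527)
z_focus = -x_out/theta_out = -(-259/220)/(-139/550) = -1295/278 ≈ -4.6583
Rounded to 4 decimal places: z = -4.6583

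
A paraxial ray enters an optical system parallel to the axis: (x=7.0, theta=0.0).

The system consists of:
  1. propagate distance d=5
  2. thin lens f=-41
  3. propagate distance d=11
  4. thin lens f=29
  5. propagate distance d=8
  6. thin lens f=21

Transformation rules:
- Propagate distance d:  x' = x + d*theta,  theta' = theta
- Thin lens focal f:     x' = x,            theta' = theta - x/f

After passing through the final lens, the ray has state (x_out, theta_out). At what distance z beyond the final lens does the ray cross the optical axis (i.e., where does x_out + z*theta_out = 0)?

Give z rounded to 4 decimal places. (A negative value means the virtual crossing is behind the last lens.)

Initial: x=7.0000 theta=0.0000
After 1 (propagate distance d=5): x=7.0000 theta=0.0000
After 2 (thin lens f=-41): x=7.0000 theta=7/41 (≈0.1707)
After 3 (propagate distance d=11): x=364/41 (≈8.8780) theta=7/41 (≈0.1707)
After 4 (thin lens f=29): x=364/41 (≈8.8780) theta=-161/1189 (≈-0.1354)
After 5 (propagate distance d=8): x=9268/1189 (≈7.7948) theta=-161/1189 (≈-0.1354)
After 6 (thin lens f=21): x=9268/1189 (≈7.7948) theta=-1807/3567 (≈-0.5066)
z_focus = -x_out/theta_out = -(9268/1189)/(-1807/3567) = 27804/1807 ≈ 15.3868
Rounded to 4 decimal places: z = 15.3868

Answer: 15.3868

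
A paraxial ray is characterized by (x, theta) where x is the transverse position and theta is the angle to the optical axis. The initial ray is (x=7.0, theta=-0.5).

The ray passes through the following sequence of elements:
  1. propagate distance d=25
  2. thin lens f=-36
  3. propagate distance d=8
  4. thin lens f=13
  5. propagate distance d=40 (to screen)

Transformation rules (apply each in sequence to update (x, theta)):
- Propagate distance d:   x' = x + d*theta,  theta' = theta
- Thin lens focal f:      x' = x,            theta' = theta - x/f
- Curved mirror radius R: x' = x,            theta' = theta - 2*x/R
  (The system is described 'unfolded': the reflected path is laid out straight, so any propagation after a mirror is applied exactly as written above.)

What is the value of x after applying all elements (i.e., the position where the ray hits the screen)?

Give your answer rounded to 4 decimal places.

Initial: x=7.0000 theta=-0.5000
After 1 (propagate distance d=25): x=-5.5000 theta=-0.5000
After 2 (thin lens f=-36): x=-5.5000 theta=-47/72 (≈-0.6528)
After 3 (propagate distance d=8): x=-193/18 (≈-10.7222) theta=-47/72 (≈-0.6528)
After 4 (thin lens f=13): x=-193/18 (≈-10.7222) theta=161/936 (≈0.1720)
After 5 (propagate distance d=40 (to screen)): x=-899/234 (≈-3.8419) theta=161/936 (≈0.1720)
Rounded to 4 decimal places: x = -3.8419

Answer: -3.8419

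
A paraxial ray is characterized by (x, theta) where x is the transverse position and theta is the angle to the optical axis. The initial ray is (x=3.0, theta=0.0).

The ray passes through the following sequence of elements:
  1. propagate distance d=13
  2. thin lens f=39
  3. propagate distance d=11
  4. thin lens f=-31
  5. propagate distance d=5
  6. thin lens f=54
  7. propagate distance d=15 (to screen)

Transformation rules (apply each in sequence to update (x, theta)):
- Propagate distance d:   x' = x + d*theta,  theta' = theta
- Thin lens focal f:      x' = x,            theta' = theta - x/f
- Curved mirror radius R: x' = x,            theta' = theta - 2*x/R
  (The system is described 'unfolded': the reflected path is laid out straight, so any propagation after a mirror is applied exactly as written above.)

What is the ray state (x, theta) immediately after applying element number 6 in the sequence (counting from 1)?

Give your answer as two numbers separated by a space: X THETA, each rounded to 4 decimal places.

Answer: 2.1166 -0.0466

Derivation:
Initial: x=3.0000 theta=0.0000
After 1 (propagate distance d=13): x=3.0000 theta=0.0000
After 2 (thin lens f=39): x=3.0000 theta=-1/13 (≈-0.0769)
After 3 (propagate distance d=11): x=28/13 (≈2.1538) theta=-1/13 (≈-0.0769)
After 4 (thin lens f=-31): x=28/13 (≈2.1538) theta=-3/403 (≈-0.0074)
After 5 (propagate distance d=5): x=853/403 (≈2.1166) theta=-3/403 (≈-0.0074)
After 6 (thin lens f=54): x=853/403 (≈2.1166) theta=-1015/21762 (≈-0.0466)
Rounded to 4 decimal places: x = 2.1166, theta = -0.0466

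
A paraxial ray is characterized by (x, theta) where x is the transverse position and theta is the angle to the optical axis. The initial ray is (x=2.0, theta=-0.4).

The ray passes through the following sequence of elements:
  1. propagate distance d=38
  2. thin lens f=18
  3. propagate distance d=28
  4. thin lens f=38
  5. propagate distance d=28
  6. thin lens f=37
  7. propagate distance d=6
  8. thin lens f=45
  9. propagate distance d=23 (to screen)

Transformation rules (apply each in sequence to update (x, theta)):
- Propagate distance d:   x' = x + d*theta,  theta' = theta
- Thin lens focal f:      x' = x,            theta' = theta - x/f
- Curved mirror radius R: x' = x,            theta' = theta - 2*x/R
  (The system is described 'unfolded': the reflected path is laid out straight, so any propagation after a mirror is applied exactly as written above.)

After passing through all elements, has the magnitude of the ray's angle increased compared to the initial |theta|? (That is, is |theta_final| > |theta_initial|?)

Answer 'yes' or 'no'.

Answer: no

Derivation:
Initial: x=2.0000 theta=-0.4000
After 1 (propagate distance d=38): x=-13.2000 theta=-0.4000
After 2 (thin lens f=18): x=-13.2000 theta=1/3 (≈0.3333)
After 3 (propagate distance d=28): x=-58/15 (≈-3.8667) theta=1/3 (≈0.3333)
After 4 (thin lens f=38): x=-58/15 (≈-3.8667) theta=124/285 (≈0.4351)
After 5 (propagate distance d=28): x=158/19 (≈8.3158) theta=124/285 (≈0.4351)
After 6 (thin lens f=37): x=158/19 (≈8.3158) theta=2218/10545 (≈0.2103)
After 7 (propagate distance d=6): x=33666/3515 (≈9.5778) theta=2218/10545 (≈0.2103)
After 8 (thin lens f=45): x=33666/3515 (≈9.5778) theta=-44/17575 (≈-0.0025)
After 9 (propagate distance d=23 (to screen)): x=167318/17575 (≈9.5202) theta=-44/17575 (≈-0.0025)
|theta_initial|=0.4000 |theta_final|=44/17575 (≈0.0025) -> not increased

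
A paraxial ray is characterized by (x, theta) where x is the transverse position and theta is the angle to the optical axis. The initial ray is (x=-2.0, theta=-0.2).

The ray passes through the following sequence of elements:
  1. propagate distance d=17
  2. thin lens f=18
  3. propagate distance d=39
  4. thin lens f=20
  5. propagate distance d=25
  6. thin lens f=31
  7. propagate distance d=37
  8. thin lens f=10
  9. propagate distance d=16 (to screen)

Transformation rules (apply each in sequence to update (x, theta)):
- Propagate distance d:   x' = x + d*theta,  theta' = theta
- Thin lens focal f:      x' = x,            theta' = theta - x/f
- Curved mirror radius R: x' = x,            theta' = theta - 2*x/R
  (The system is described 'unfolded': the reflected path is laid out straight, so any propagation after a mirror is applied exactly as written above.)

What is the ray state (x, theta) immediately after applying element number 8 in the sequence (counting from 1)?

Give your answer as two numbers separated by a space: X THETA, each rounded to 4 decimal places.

Answer: 5.9185 -0.5096

Derivation:
Initial: x=-2.0000 theta=-0.2000
After 1 (propagate distance d=17): x=-5.4000 theta=-0.2000
After 2 (thin lens f=18): x=-5.4000 theta=0.1000
After 3 (propagate distance d=39): x=-1.5000 theta=0.1000
After 4 (thin lens f=20): x=-1.5000 theta=0.1750
After 5 (propagate distance d=25): x=2.8750 theta=0.1750
After 6 (thin lens f=31): x=2.8750 theta=51/620 (≈0.0823)
After 7 (propagate distance d=37): x=7339/1240 (≈5.9185) theta=51/620 (≈0.0823)
After 8 (thin lens f=10): x=7339/1240 (≈5.9185) theta=-6319/12400 (≈-0.5096)
Rounded to 4 decimal places: x = 5.9185, theta = -0.5096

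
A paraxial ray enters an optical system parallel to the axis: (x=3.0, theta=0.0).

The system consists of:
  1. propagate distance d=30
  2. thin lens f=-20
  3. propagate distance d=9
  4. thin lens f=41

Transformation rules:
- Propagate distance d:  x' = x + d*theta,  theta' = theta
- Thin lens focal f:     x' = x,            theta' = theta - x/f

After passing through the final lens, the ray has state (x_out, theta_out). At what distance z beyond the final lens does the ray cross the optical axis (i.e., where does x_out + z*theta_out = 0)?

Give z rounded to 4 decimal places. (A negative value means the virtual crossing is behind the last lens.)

Initial: x=3.0000 theta=0.0000
After 1 (propagate distance d=30): x=3.0000 theta=0.0000
After 2 (thin lens f=-20): x=3.0000 theta=0.1500
After 3 (propagate distance d=9): x=4.3500 theta=0.1500
After 4 (thin lens f=41): x=4.3500 theta=9/205 (≈0.0439)
z_focus = -x_out/theta_out = -(4.3500)/(9/205) = -1189/12 ≈ -99.0833
Rounded to 4 decimal places: z = -99.0833

Answer: -99.0833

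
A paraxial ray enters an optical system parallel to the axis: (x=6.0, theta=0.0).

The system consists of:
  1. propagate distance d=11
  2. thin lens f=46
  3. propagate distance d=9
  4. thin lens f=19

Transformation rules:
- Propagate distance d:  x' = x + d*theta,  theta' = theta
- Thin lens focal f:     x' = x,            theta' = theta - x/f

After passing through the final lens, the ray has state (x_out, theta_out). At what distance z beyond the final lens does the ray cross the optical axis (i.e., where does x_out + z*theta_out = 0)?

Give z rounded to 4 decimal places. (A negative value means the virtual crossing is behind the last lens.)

Answer: 12.5536

Derivation:
Initial: x=6.0000 theta=0.0000
After 1 (propagate distance d=11): x=6.0000 theta=0.0000
After 2 (thin lens f=46): x=6.0000 theta=-3/23 (≈-0.1304)
After 3 (propagate distance d=9): x=111/23 (≈4.8261) theta=-3/23 (≈-0.1304)
After 4 (thin lens f=19): x=111/23 (≈4.8261) theta=-168/437 (≈-0.3844)
z_focus = -x_out/theta_out = -(111/23)/(-168/437) = 703/56 ≈ 12.5536
Rounded to 4 decimal places: z = 12.5536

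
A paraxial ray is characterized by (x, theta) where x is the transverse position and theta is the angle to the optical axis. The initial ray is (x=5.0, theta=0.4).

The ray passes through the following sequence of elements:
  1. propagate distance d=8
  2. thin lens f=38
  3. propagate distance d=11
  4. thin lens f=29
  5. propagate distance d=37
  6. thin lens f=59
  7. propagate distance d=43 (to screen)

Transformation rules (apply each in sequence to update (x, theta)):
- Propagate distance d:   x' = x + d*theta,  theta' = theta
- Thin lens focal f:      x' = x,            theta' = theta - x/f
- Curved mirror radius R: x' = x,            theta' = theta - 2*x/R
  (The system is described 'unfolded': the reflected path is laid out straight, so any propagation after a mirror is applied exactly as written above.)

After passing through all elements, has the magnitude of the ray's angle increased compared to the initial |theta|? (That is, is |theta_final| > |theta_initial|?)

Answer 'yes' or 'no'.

Initial: x=5.0000 theta=0.4000
After 1 (propagate distance d=8): x=8.2000 theta=0.4000
After 2 (thin lens f=38): x=8.2000 theta=7/38 (≈0.1842)
After 3 (propagate distance d=11): x=1943/190 (≈10.2263) theta=7/38 (≈0.1842)
After 4 (thin lens f=29): x=1943/190 (≈10.2263) theta=-16/95 (≈-0.1684)
After 5 (propagate distance d=37): x=759/190 (≈3.9947) theta=-16/95 (≈-0.1684)
After 6 (thin lens f=59): x=759/190 (≈3.9947) theta=-2647/11210 (≈-0.2361)
After 7 (propagate distance d=43 (to screen)): x=-6904/1121 (≈-6.1588) theta=-2647/11210 (≈-0.2361)
|theta_initial|=0.4000 |theta_final|=2647/11210 (≈0.2361) -> not increased

Answer: no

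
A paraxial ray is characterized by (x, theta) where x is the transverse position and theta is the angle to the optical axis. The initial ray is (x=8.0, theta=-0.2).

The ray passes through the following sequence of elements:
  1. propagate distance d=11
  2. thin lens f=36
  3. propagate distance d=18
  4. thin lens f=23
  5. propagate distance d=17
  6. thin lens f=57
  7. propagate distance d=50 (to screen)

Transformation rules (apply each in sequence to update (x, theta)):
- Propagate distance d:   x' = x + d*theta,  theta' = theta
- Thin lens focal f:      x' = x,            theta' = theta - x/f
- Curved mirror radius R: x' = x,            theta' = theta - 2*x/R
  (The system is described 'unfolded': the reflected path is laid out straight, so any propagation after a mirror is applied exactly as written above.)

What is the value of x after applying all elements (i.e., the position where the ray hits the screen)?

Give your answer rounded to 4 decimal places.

Answer: -17.3101

Derivation:
Initial: x=8.0000 theta=-0.2000
After 1 (propagate distance d=11): x=5.8000 theta=-0.2000
After 2 (thin lens f=36): x=5.8000 theta=-13/36 (≈-0.3611)
After 3 (propagate distance d=18): x=-0.7000 theta=-13/36 (≈-0.3611)
After 4 (thin lens f=23): x=-0.7000 theta=-1369/4140 (≈-0.3307)
After 5 (propagate distance d=17): x=-26171/4140 (≈-6.3215) theta=-1369/4140 (≈-0.3307)
After 6 (thin lens f=57): x=-26171/4140 (≈-6.3215) theta=-25931/117990 (≈-0.2198)
After 7 (propagate distance d=50 (to screen)): x=-4084847/235980 (≈-17.3101) theta=-25931/117990 (≈-0.2198)
Rounded to 4 decimal places: x = -17.3101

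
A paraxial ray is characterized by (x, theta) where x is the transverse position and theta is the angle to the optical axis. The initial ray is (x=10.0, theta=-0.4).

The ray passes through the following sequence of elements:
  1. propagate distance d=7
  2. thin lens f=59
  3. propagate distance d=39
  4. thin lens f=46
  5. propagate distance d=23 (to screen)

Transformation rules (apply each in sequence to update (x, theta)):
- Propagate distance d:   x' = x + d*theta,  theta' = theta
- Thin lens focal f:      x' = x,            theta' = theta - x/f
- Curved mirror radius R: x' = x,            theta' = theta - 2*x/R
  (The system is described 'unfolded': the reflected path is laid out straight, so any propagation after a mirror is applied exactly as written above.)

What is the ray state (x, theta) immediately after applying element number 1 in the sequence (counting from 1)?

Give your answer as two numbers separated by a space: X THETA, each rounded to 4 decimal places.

Initial: x=10.0000 theta=-0.4000
After 1 (propagate distance d=7): x=7.2000 theta=-0.4000
Rounded to 4 decimal places: x = 7.2000, theta = -0.4000

Answer: 7.2000 -0.4000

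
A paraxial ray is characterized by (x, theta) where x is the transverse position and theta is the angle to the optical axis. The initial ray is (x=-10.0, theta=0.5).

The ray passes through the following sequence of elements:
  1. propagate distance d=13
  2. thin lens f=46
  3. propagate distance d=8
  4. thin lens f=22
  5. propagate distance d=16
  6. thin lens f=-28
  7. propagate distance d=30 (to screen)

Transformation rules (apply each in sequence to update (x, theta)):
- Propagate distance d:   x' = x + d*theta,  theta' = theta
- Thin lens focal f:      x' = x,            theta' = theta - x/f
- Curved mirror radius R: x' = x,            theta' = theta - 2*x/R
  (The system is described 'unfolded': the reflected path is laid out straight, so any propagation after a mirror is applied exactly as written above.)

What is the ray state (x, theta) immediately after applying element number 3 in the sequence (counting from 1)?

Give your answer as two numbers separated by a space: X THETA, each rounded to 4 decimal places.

Initial: x=-10.0000 theta=0.5000
After 1 (propagate distance d=13): x=-3.5000 theta=0.5000
After 2 (thin lens f=46): x=-3.5000 theta=53/92 (≈0.5761)
After 3 (propagate distance d=8): x=51/46 (≈1.1087) theta=53/92 (≈0.5761)
Rounded to 4 decimal places: x = 1.1087, theta = 0.5761

Answer: 1.1087 0.5761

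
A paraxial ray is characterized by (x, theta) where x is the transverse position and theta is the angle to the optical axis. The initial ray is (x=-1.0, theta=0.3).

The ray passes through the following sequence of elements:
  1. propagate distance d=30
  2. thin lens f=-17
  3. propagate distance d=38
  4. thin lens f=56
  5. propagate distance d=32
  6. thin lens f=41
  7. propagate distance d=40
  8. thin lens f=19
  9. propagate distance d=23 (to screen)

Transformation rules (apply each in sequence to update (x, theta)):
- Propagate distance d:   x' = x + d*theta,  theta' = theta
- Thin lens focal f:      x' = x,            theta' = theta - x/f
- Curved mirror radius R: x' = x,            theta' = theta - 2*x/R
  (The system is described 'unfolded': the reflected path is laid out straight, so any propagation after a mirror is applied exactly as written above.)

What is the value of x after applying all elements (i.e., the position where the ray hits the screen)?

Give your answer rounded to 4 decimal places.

Answer: -21.4767

Derivation:
Initial: x=-1.0000 theta=0.3000
After 1 (propagate distance d=30): x=8.0000 theta=0.3000
After 2 (thin lens f=-17): x=8.0000 theta=131/170 (≈0.7706)
After 3 (propagate distance d=38): x=3169/85 (≈37.2824) theta=131/170 (≈0.7706)
After 4 (thin lens f=56): x=3169/85 (≈37.2824) theta=499/4760 (≈0.1048)
After 5 (propagate distance d=32): x=24179/595 (≈40.6370) theta=499/4760 (≈0.1048)
After 6 (thin lens f=41): x=24179/595 (≈40.6370) theta=-172973/195160 (≈-0.8863)
After 7 (propagate distance d=40): x=126474/24395 (≈5.1844) theta=-172973/195160 (≈-0.8863)
After 8 (thin lens f=19): x=126474/24395 (≈5.1844) theta=-4298279/3708040 (≈-1.1592)
After 9 (propagate distance d=23 (to screen)): x=-79636369/3708040 (≈-21.4767) theta=-4298279/3708040 (≈-1.1592)
Rounded to 4 decimal places: x = -21.4767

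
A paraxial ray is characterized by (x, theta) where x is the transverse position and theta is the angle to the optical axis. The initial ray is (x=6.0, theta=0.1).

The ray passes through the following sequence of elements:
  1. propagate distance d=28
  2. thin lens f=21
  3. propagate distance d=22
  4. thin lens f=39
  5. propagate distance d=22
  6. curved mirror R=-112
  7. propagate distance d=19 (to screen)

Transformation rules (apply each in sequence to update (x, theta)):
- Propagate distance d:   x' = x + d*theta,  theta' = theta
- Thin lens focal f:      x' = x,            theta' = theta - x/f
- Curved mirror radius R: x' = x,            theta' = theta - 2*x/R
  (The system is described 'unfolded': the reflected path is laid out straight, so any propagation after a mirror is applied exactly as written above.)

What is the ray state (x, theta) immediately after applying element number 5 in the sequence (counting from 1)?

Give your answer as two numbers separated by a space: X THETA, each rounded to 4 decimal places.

Answer: -6.2427 -0.3647

Derivation:
Initial: x=6.0000 theta=0.1000
After 1 (propagate distance d=28): x=8.8000 theta=0.1000
After 2 (thin lens f=21): x=8.8000 theta=-67/210 (≈-0.3190)
After 3 (propagate distance d=22): x=187/105 (≈1.7810) theta=-67/210 (≈-0.3190)
After 4 (thin lens f=39): x=187/105 (≈1.7810) theta=-2987/8190 (≈-0.3647)
After 5 (propagate distance d=22): x=-3652/585 (≈-6.2427) theta=-2987/8190 (≈-0.3647)
Rounded to 4 decimal places: x = -6.2427, theta = -0.3647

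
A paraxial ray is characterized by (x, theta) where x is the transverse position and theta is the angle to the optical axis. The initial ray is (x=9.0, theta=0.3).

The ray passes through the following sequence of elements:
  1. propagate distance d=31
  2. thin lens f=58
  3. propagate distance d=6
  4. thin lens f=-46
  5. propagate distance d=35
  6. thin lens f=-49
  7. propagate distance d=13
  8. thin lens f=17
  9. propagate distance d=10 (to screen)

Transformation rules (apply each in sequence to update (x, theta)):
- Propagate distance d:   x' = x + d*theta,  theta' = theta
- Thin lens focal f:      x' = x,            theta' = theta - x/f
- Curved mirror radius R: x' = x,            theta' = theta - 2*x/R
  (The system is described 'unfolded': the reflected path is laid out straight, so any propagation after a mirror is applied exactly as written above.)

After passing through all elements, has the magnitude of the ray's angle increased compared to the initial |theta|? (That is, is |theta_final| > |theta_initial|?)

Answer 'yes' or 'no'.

Answer: yes

Derivation:
Initial: x=9.0000 theta=0.3000
After 1 (propagate distance d=31): x=18.3000 theta=0.3000
After 2 (thin lens f=58): x=18.3000 theta=-9/580 (≈-0.0155)
After 3 (propagate distance d=6): x=528/29 (≈18.2069) theta=-9/580 (≈-0.0155)
After 4 (thin lens f=-46): x=528/29 (≈18.2069) theta=5073/13340 (≈0.3803)
After 5 (propagate distance d=35): x=84087/2668 (≈31.5169) theta=5073/13340 (≈0.3803)
After 6 (thin lens f=-49): x=84087/2668 (≈31.5169) theta=167253/163415 (≈1.0235)
After 7 (propagate distance d=13): x=29298471/653660 (≈44.8222) theta=167253/163415 (≈1.0235)
After 8 (thin lens f=17): x=29298471/653660 (≈44.8222) theta=-17925267/11112220 (≈-1.6131)
After 9 (propagate distance d=10 (to screen)): x=318821337/11112220 (≈28.6911) theta=-17925267/11112220 (≈-1.6131)
|theta_initial|=0.3000 |theta_final|=17925267/11112220 (≈1.6131) -> increased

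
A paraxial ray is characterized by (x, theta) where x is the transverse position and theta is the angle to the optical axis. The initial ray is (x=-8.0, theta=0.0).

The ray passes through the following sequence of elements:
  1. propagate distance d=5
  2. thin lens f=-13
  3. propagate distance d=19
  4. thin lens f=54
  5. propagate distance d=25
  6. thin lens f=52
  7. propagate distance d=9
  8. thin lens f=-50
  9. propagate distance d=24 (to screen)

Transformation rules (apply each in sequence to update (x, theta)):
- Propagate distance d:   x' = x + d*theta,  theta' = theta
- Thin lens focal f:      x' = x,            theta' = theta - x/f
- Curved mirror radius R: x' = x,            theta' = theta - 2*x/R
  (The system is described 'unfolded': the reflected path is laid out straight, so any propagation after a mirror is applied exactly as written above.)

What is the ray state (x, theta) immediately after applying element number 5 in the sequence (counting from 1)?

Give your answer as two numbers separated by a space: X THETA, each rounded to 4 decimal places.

Answer: -25.9601 -0.2507

Derivation:
Initial: x=-8.0000 theta=0.0000
After 1 (propagate distance d=5): x=-8.0000 theta=0.0000
After 2 (thin lens f=-13): x=-8.0000 theta=-8/13 (≈-0.6154)
After 3 (propagate distance d=19): x=-256/13 (≈-19.6923) theta=-8/13 (≈-0.6154)
After 4 (thin lens f=54): x=-256/13 (≈-19.6923) theta=-88/351 (≈-0.2507)
After 5 (propagate distance d=25): x=-9112/351 (≈-25.9601) theta=-88/351 (≈-0.2507)
Rounded to 4 decimal places: x = -25.9601, theta = -0.2507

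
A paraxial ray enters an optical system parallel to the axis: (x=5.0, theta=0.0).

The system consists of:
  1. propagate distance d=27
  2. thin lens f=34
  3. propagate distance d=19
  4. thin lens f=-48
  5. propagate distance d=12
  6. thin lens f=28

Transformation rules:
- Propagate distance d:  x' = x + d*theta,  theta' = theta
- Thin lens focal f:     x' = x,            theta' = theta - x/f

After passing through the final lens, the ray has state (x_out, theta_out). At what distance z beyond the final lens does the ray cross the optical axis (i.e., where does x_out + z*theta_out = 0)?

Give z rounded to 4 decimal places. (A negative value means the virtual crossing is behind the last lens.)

Answer: 7.2692

Derivation:
Initial: x=5.0000 theta=0.0000
After 1 (propagate distance d=27): x=5.0000 theta=0.0000
After 2 (thin lens f=34): x=5.0000 theta=-5/34 (≈-0.1471)
After 3 (propagate distance d=19): x=75/34 (≈2.2059) theta=-5/34 (≈-0.1471)
After 4 (thin lens f=-48): x=75/34 (≈2.2059) theta=-55/544 (≈-0.1011)
After 5 (propagate distance d=12): x=135/136 (≈0.9926) theta=-55/544 (≈-0.1011)
After 6 (thin lens f=28): x=135/136 (≈0.9926) theta=-65/476 (≈-0.1366)
z_focus = -x_out/theta_out = -(135/136)/(-65/476) = 189/26 ≈ 7.2692
Rounded to 4 decimal places: z = 7.2692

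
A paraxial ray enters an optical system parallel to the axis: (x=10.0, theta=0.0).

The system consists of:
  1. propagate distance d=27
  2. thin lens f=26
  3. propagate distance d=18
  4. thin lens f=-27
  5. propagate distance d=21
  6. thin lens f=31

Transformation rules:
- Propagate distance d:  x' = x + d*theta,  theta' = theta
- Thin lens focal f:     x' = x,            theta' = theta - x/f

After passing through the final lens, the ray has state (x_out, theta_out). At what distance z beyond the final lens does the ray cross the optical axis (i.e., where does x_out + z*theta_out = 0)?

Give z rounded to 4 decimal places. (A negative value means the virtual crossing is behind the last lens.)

Answer: -13.9729

Derivation:
Initial: x=10.0000 theta=0.0000
After 1 (propagate distance d=27): x=10.0000 theta=0.0000
After 2 (thin lens f=26): x=10.0000 theta=-5/13 (≈-0.3846)
After 3 (propagate distance d=18): x=40/13 (≈3.0769) theta=-5/13 (≈-0.3846)
After 4 (thin lens f=-27): x=40/13 (≈3.0769) theta=-95/351 (≈-0.2707)
After 5 (propagate distance d=21): x=-305/117 (≈-2.6068) theta=-95/351 (≈-0.2707)
After 6 (thin lens f=31): x=-305/117 (≈-2.6068) theta=-2030/10881 (≈-0.1866)
z_focus = -x_out/theta_out = -(-305/117)/(-2030/10881) = -5673/406 ≈ -13.9729
Rounded to 4 decimal places: z = -13.9729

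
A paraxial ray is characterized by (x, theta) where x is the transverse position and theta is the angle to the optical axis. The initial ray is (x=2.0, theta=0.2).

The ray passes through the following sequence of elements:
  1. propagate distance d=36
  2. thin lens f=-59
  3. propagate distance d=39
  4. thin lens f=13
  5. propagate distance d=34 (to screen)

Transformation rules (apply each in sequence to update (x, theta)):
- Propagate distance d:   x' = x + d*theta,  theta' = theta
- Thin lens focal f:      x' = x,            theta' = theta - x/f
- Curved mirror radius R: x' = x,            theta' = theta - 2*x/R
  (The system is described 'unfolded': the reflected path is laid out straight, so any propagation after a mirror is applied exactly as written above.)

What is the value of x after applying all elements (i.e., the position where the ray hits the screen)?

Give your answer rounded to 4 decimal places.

Initial: x=2.0000 theta=0.2000
After 1 (propagate distance d=36): x=9.2000 theta=0.2000
After 2 (thin lens f=-59): x=9.2000 theta=21/59 (≈0.3559)
After 3 (propagate distance d=39): x=6809/295 (≈23.0814) theta=21/59 (≈0.3559)
After 4 (thin lens f=13): x=6809/295 (≈23.0814) theta=-5444/3835 (≈-1.4196)
After 5 (propagate distance d=34 (to screen)): x=-96579/3835 (≈-25.1836) theta=-5444/3835 (≈-1.4196)
Rounded to 4 decimal places: x = -25.1836

Answer: -25.1836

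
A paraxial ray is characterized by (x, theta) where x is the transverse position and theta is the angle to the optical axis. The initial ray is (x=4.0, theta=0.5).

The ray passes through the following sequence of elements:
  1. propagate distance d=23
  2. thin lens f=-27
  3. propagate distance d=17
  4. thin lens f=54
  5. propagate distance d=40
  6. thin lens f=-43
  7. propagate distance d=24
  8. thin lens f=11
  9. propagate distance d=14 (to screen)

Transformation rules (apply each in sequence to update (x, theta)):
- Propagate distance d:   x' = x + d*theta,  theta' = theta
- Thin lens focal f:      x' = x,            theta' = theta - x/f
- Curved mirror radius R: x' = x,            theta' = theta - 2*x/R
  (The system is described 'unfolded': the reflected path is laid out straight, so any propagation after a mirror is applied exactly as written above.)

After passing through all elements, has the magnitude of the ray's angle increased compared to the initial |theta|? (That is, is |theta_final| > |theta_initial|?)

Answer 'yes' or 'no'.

Initial: x=4.0000 theta=0.5000
After 1 (propagate distance d=23): x=15.5000 theta=0.5000
After 2 (thin lens f=-27): x=15.5000 theta=29/27 (≈1.0741)
After 3 (propagate distance d=17): x=1823/54 (≈33.7593) theta=29/27 (≈1.0741)
After 4 (thin lens f=54): x=1823/54 (≈33.7593) theta=1309/2916 (≈0.4489)
After 5 (propagate distance d=40): x=75401/1458 (≈51.7154) theta=1309/2916 (≈0.4489)
After 6 (thin lens f=-43): x=75401/1458 (≈51.7154) theta=207089/125388 (≈1.6516)
After 7 (propagate distance d=24): x=5727311/62694 (≈91.3534) theta=207089/125388 (≈1.6516)
After 8 (thin lens f=11): x=5727311/62694 (≈91.3534) theta=-1019627/153252 (≈-6.6533)
After 9 (propagate distance d=14 (to screen)): x=-618040/344817 (≈-1.7924) theta=-1019627/153252 (≈-6.6533)
|theta_initial|=0.5000 |theta_final|=1019627/153252 (≈6.6533) -> increased

Answer: yes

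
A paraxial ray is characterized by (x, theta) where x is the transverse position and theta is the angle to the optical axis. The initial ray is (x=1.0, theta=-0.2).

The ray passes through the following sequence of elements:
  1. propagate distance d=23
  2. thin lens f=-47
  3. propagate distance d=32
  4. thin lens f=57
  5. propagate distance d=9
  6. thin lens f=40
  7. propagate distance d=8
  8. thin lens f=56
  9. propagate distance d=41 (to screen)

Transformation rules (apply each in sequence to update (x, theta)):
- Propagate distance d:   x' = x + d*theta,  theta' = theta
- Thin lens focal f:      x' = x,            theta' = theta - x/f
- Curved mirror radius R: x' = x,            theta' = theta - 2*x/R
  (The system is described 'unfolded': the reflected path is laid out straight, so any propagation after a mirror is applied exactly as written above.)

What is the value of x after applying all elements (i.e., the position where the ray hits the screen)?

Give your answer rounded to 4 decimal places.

Initial: x=1.0000 theta=-0.2000
After 1 (propagate distance d=23): x=-3.6000 theta=-0.2000
After 2 (thin lens f=-47): x=-3.6000 theta=-13/47 (≈-0.2766)
After 3 (propagate distance d=32): x=-2926/235 (≈-12.4511) theta=-13/47 (≈-0.2766)
After 4 (thin lens f=57): x=-2926/235 (≈-12.4511) theta=-41/705 (≈-0.0582)
After 5 (propagate distance d=9): x=-3049/235 (≈-12.9745) theta=-41/705 (≈-0.0582)
After 6 (thin lens f=40): x=-3049/235 (≈-12.9745) theta=7507/28200 (≈0.2662)
After 7 (propagate distance d=8): x=-38228/3525 (≈-10.8448) theta=7507/28200 (≈0.2662)
After 8 (thin lens f=56): x=-38228/3525 (≈-10.8448) theta=30259/65800 (≈0.4599)
After 9 (propagate distance d=41 (to screen)): x=1581089/197400 (≈8.0096) theta=30259/65800 (≈0.4599)
Rounded to 4 decimal places: x = 8.0096

Answer: 8.0096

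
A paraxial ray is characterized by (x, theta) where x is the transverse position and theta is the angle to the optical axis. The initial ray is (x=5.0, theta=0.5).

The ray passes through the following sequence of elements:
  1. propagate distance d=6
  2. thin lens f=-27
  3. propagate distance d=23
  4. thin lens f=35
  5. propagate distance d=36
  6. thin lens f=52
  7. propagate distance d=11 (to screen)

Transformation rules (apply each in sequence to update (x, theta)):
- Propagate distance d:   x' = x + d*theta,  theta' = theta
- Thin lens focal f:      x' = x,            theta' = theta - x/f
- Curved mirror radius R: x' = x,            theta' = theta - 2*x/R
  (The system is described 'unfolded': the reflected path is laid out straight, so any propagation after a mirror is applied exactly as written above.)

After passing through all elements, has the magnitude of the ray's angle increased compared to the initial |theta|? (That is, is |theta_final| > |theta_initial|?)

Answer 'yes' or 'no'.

Answer: no

Derivation:
Initial: x=5.0000 theta=0.5000
After 1 (propagate distance d=6): x=8.0000 theta=0.5000
After 2 (thin lens f=-27): x=8.0000 theta=43/54 (≈0.7963)
After 3 (propagate distance d=23): x=1421/54 (≈26.3148) theta=43/54 (≈0.7963)
After 4 (thin lens f=35): x=1421/54 (≈26.3148) theta=2/45 (≈0.0444)
After 5 (propagate distance d=36): x=7537/270 (≈27.9148) theta=2/45 (≈0.0444)
After 6 (thin lens f=52): x=7537/270 (≈27.9148) theta=-6913/14040 (≈-0.4924)
After 7 (propagate distance d=11 (to screen)): x=315881/14040 (≈22.4986) theta=-6913/14040 (≈-0.4924)
|theta_initial|=0.5000 |theta_final|=6913/14040 (≈0.4924) -> not increased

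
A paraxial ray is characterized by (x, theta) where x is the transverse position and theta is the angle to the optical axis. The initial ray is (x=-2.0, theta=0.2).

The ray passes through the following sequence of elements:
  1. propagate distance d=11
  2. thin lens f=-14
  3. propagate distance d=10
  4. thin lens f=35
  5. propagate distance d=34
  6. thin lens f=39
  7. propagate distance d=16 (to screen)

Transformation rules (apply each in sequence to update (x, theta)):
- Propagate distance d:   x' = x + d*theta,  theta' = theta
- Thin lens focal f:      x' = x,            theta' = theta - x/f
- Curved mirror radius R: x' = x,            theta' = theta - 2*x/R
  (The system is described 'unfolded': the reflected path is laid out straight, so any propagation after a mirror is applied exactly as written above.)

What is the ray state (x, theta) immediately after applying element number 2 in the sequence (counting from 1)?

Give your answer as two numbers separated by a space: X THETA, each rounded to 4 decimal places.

Initial: x=-2.0000 theta=0.2000
After 1 (propagate distance d=11): x=0.2000 theta=0.2000
After 2 (thin lens f=-14): x=0.2000 theta=3/14 (≈0.2143)
Rounded to 4 decimal places: x = 0.2000, theta = 0.2143

Answer: 0.2000 0.2143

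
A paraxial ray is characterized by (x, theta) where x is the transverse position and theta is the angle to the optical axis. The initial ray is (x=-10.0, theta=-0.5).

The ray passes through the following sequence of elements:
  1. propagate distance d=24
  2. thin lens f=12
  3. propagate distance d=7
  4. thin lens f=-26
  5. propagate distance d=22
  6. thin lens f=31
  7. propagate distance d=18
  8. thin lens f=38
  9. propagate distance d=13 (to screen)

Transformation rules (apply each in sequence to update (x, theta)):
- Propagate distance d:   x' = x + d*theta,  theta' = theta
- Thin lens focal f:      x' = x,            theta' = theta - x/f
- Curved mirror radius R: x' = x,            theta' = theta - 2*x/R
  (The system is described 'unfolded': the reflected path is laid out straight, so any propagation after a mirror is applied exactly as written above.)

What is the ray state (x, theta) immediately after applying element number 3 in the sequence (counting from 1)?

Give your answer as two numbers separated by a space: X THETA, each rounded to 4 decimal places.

Initial: x=-10.0000 theta=-0.5000
After 1 (propagate distance d=24): x=-22.0000 theta=-0.5000
After 2 (thin lens f=12): x=-22.0000 theta=4/3 (≈1.3333)
After 3 (propagate distance d=7): x=-38/3 (≈-12.6667) theta=4/3 (≈1.3333)
Rounded to 4 decimal places: x = -12.6667, theta = 1.3333

Answer: -12.6667 1.3333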